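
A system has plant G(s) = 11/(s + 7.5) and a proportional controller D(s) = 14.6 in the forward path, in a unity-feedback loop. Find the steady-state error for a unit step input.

The loop is type 0. Static position error constant K_pos = D(0)·G(0) = 14.6·1.467 = 21.41.
Steady-state error to a unit step: e_ss = 1/(1+K_pos) = 1/22.41 = 0.0446.

0.0446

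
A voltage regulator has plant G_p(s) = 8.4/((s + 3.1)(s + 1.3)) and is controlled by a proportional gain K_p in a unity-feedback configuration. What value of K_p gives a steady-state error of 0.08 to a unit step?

K_p = 5.52

The loop is type 0, so e_ss(step) = 1/(1 + K_pos) with K_pos = K_p·G_p(0).
G_p(0) = 2.084. Require 1/(1 + K_p·2.084) = 0.08, so 1 + 2.084·K_p = 12.5.
K_p = (12.5 − 1)/2.084 = 5.52.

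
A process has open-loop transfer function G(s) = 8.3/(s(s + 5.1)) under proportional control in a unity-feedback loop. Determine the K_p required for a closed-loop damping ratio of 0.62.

Closed-loop characteristic equation: s² + 5.1s + K_p·8.3 = 0.
So ω_n = √(8.3K_p) and 2ζω_n = 5.1, giving ζ = 5.1/(2√(8.3K_p)).
Setting ζ = 0.62: √(8.3K_p) = 5.1/(2·0.62) = 4.113, so K_p = 16.92/8.3 = 2.04.

K_p = 2.04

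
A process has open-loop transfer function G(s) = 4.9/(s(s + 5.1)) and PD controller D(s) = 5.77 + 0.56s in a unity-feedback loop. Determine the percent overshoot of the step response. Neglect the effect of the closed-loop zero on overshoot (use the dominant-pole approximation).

3.23%

Forward path: (5.77 + 0.56s)·4.9/(s(s+5.1)). The closed-loop characteristic equation is s² + (5.1 + 4.9·0.56)s + 4.9·5.77 = 0.
That is s² + 7.844s + 28.27 = 0, so ω_n = 5.317 rad/s and ζ = 7.844/(2·5.317) = 0.7376.
%OS = 100·exp(−πζ/√(1−ζ²)) = 3.23%.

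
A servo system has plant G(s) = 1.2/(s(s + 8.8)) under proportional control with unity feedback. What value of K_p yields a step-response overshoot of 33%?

K_p = 146

From %OS = 100·exp(−πζ/√(1−ζ²)) = 33%, ζ = −ln(0.33)/√(π²+ln²(0.33)) = 0.3328.
Characteristic equation s² + 8.8s + 1.2K_p = 0 gives ζ = 8.8/(2√(1.2K_p)).
Setting ζ = 0.3328: √(1.2K_p) = 8.8/(2·0.3328) = 13.22, so K_p = 174.8/1.2 = 146.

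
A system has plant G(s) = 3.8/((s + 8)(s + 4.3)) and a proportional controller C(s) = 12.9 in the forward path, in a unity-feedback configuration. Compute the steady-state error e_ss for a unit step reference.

The loop is type 0. Static position error constant K_pos = C(0)·G(0) = 12.9·0.1105 = 1.425.
Steady-state error to a unit step: e_ss = 1/(1+K_pos) = 1/2.425 = 0.412.

0.412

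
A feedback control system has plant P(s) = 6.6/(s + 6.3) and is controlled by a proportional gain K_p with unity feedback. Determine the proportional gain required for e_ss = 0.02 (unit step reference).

For a type-0 loop with proportional control, e_ss = 1/(1 + K_p·P(0)).
P(0) = 1.048. Require 1/(1 + K_p·1.048) = 0.02, so 1 + 1.048·K_p = 50.
K_p = (50 − 1)/1.048 = 46.8.

K_p = 46.8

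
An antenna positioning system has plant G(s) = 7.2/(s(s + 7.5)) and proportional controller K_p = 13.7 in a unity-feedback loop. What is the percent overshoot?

27.8%

The closed-loop denominator s² + 7.5s + 98.64 gives ω_n = √98.64 = 9.932 and ζ = 7.5/(2ω_n) = 0.3776.
%OS = 100·exp(−πζ/√(1−ζ²)) = 100·exp(−π·0.3776/√0.8574) = 27.8%.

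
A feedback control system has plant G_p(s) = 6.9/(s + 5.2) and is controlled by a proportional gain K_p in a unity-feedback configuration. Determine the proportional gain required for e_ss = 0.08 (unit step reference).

The loop is type 0, so e_ss(step) = 1/(1 + K_pos) with K_pos = K_p·G_p(0).
G_p(0) = 1.327. Require 1/(1 + K_p·1.327) = 0.08, so 1 + 1.327·K_p = 12.5.
K_p = (12.5 − 1)/1.327 = 8.67.

K_p = 8.67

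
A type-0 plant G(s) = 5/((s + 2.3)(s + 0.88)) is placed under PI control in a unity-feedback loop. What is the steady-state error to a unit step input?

0

The PI controller's integrator makes the forward path type 1, so e_ss to a step is zero.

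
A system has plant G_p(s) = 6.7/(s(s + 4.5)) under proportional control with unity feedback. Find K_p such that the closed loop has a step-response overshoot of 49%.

From %OS = 100·exp(−πζ/√(1−ζ²)) = 49%, ζ = −ln(0.49)/√(π²+ln²(0.49)) = 0.2214.
Characteristic equation s² + 4.5s + 6.7K_p = 0 gives ζ = 4.5/(2√(6.7K_p)).
Setting ζ = 0.2214: √(6.7K_p) = 4.5/(2·0.2214) = 10.16, so K_p = 103.3/6.7 = 15.4.

K_p = 15.4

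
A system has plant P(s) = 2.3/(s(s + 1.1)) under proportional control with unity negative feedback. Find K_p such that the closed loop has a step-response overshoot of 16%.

K_p = 0.518

From %OS = 100·exp(−πζ/√(1−ζ²)) = 16%, ζ = −ln(0.16)/√(π²+ln²(0.16)) = 0.5039.
Characteristic equation s² + 1.1s + 2.3K_p = 0 gives ζ = 1.1/(2√(2.3K_p)).
Setting ζ = 0.5039: √(2.3K_p) = 1.1/(2·0.5039) = 1.092, so K_p = 1.191/2.3 = 0.518.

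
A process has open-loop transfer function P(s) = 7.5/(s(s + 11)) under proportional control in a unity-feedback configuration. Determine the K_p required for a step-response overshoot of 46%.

K_p = 70

From %OS = 100·exp(−πζ/√(1−ζ²)) = 46%, ζ = −ln(0.46)/√(π²+ln²(0.46)) = 0.24.
Characteristic equation s² + 11s + 7.5K_p = 0 gives ζ = 11/(2√(7.5K_p)).
Setting ζ = 0.24: √(7.5K_p) = 11/(2·0.24) = 22.92, so K_p = 525.4/7.5 = 70.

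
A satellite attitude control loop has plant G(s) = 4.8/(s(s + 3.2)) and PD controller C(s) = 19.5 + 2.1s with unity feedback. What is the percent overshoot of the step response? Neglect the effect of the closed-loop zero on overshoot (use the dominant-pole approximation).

5.16%

Forward path: (19.5 + 2.1s)·4.8/(s(s+3.2)). The closed-loop characteristic equation is s² + (3.2 + 4.8·2.1)s + 4.8·19.5 = 0.
That is s² + 13.28s + 93.6 = 0, so ω_n = 9.675 rad/s and ζ = 13.28/(2·9.675) = 0.6863.
%OS = 100·exp(−πζ/√(1−ζ²)) = 5.16%.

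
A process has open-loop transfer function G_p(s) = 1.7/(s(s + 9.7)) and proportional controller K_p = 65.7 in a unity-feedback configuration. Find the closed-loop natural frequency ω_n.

The closed-loop denominator is s(s+9.7) + 65.7·1.7 = s² + 9.7s + 111.7.
Matching s² + 2ζω_n s + ω_n²: ω_n = √111.7 = 10.57 rad/s and 2ζω_n = 9.7, so ζ = 9.7/(2·10.57) = 0.459.

ω_n = 10.6 rad/s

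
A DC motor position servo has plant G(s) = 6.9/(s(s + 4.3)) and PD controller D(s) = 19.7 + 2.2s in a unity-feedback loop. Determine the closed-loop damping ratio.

Forward path: (19.7 + 2.2s)·6.9/(s(s+4.3)). The closed-loop characteristic equation is s² + (4.3 + 6.9·2.2)s + 6.9·19.7 = 0.
That is s² + 19.48s + 135.9 = 0, so ω_n = 11.66 rad/s and ζ = 19.48/(2·11.66) = 0.8354.

ζ = 0.835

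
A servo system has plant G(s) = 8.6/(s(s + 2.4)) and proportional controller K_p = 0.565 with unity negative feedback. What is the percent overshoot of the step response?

13%

The closed-loop denominator s² + 2.4s + 4.859 gives ω_n = √4.859 = 2.204 and ζ = 2.4/(2ω_n) = 0.5444.
%OS = 100·exp(−πζ/√(1−ζ²)) = 100·exp(−π·0.5444/√0.7036) = 13%.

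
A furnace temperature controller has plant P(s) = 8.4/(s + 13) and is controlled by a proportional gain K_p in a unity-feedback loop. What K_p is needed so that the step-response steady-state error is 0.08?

K_p = 17.8

Steady-state error for a unit step on this type-0 loop is 1/(1 + K_p·P(0)).
P(0) = 0.6462. Require 1/(1 + K_p·0.6462) = 0.08, so 1 + 0.6462·K_p = 12.5.
K_p = (12.5 − 1)/0.6462 = 17.8.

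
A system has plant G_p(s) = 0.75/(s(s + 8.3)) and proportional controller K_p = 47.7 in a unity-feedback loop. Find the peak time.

T_p = 0.729 s

From 1 + K_pG_p(s) = 0: s² + 8.3s + 35.78 = 0 ⇒ ω_n = 5.981, ζ = 0.6938.
Damped frequency ω_d = ω_n√(1−ζ²) = 4.307 rad/s, so peak time T_p = π/ω_d = 0.729 s.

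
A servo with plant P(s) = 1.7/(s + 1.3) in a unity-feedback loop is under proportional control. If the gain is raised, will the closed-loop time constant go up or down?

decrease

Closed-loop pole is at s = −(1.3+K_p·1.7); larger K_p moves it further left, so τ = 1/(1.3+K_p·1.7) decreases.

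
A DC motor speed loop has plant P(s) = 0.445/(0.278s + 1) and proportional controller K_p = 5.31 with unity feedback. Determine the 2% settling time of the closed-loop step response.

T_s ≈ 0.331 s

Closed loop: T(s) = K_p·P/(1+K_p·P) = 2.363/(0.278s + 1 + 2.363), with pole at s = −(1 + 2.363)/0.278 = −12.1.
τ = 1/12.1 = 0.08267 s, so 2% settling time ≈ 4τ = 0.331 s.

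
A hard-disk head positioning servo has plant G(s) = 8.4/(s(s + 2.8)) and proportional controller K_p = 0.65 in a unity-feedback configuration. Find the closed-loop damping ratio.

1 + K_p·G(s) = 0 gives s² + 2.8s + 5.46 = 0.
Matching s² + 2ζω_n s + ω_n²: ω_n = √5.46 = 2.337 rad/s and 2ζω_n = 2.8, so ζ = 2.8/(2·2.337) = 0.599.

ζ = 0.599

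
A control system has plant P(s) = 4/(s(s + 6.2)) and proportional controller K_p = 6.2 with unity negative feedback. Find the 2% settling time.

T_s ≈ 1.29 s

From 1 + K_pP(s) = 0: s² + 6.2s + 24.8 = 0 ⇒ ω_n = 4.98, ζ = 0.6225.
2% settling time T_s ≈ 4/(ζω_n) = 4/3.1 = 1.29 s.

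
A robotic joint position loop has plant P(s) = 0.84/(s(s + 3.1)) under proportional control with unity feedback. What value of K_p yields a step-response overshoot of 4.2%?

From %OS = 100·exp(−πζ/√(1−ζ²)) = 4.2%, ζ = −ln(0.042)/√(π²+ln²(0.042)) = 0.7103.
Characteristic equation s² + 3.1s + 0.84K_p = 0 gives ζ = 3.1/(2√(0.84K_p)).
Setting ζ = 0.7103: √(0.84K_p) = 3.1/(2·0.7103) = 2.182, so K_p = 4.762/0.84 = 5.67.

K_p = 5.67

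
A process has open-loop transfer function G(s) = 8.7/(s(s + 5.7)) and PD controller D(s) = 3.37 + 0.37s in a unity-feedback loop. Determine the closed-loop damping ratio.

Forward path: (3.37 + 0.37s)·8.7/(s(s+5.7)). The closed-loop characteristic equation is s² + (5.7 + 8.7·0.37)s + 8.7·3.37 = 0.
That is s² + 8.919s + 29.32 = 0, so ω_n = 5.415 rad/s and ζ = 8.919/(2·5.415) = 0.8236.

ζ = 0.824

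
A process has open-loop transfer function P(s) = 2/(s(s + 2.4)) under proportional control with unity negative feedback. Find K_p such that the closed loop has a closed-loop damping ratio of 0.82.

Closed-loop characteristic equation: s² + 2.4s + K_p·2 = 0.
So ω_n = √(2K_p) and 2ζω_n = 2.4, giving ζ = 2.4/(2√(2K_p)).
Setting ζ = 0.82: √(2K_p) = 2.4/(2·0.82) = 1.463, so K_p = 2.142/2 = 1.07.

K_p = 1.07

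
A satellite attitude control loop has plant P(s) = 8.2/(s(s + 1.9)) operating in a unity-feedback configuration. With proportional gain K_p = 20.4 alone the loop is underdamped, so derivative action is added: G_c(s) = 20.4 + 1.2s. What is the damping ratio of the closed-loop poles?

ζ = 0.454

Forward path: (20.4 + 1.2s)·8.2/(s(s+1.9)). The closed-loop characteristic equation is s² + (1.9 + 8.2·1.2)s + 8.2·20.4 = 0.
That is s² + 11.74s + 167.3 = 0, so ω_n = 12.93 rad/s and ζ = 11.74/(2·12.93) = 0.4539.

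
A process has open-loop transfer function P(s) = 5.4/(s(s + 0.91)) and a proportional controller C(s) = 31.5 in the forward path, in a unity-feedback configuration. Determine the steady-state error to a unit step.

0

The open loop C(s)P(s) has a pole at the origin (type 1), so the static position error constant is infinite and e_ss = 1/(1+∞) = 0.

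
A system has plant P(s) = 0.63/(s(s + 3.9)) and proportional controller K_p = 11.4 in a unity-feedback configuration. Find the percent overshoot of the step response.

3.57%

The closed-loop denominator s² + 3.9s + 7.182 gives ω_n = √7.182 = 2.68 and ζ = 3.9/(2ω_n) = 0.7276.
%OS = 100·exp(−πζ/√(1−ζ²)) = 100·exp(−π·0.7276/√0.4706) = 3.57%.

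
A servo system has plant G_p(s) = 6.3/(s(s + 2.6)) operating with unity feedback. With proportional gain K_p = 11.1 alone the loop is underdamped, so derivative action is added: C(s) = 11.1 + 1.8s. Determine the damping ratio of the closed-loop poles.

ζ = 0.833

Forward path: (11.1 + 1.8s)·6.3/(s(s+2.6)). The closed-loop characteristic equation is s² + (2.6 + 6.3·1.8)s + 6.3·11.1 = 0.
That is s² + 13.94s + 69.93 = 0, so ω_n = 8.362 rad/s and ζ = 13.94/(2·8.362) = 0.8335.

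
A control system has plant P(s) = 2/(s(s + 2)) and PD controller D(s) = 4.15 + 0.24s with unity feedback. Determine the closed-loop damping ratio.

Forward path: (4.15 + 0.24s)·2/(s(s+2)). The closed-loop characteristic equation is s² + (2 + 2·0.24)s + 2·4.15 = 0.
That is s² + 2.48s + 8.3 = 0, so ω_n = 2.881 rad/s and ζ = 2.48/(2·2.881) = 0.4304.

ζ = 0.43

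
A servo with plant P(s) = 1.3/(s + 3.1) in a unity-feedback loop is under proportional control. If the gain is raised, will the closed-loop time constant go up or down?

decrease

The closed-loop bandwidth 3.1+K_p·1.3 grows with K_p, so τ shrinks.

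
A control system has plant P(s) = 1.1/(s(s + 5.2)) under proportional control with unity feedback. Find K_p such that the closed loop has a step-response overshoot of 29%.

From %OS = 100·exp(−πζ/√(1−ζ²)) = 29%, ζ = −ln(0.29)/√(π²+ln²(0.29)) = 0.3666.
Characteristic equation s² + 5.2s + 1.1K_p = 0 gives ζ = 5.2/(2√(1.1K_p)).
Setting ζ = 0.3666: √(1.1K_p) = 5.2/(2·0.3666) = 7.092, so K_p = 50.3/1.1 = 45.7.

K_p = 45.7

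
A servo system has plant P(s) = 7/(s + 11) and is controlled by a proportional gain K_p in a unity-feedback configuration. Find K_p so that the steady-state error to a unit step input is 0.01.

K_p = 156

The loop is type 0, so e_ss(step) = 1/(1 + K_pos) with K_pos = K_p·P(0).
P(0) = 0.6364. Require 1/(1 + K_p·0.6364) = 0.01, so 1 + 0.6364·K_p = 100.
K_p = (100 − 1)/0.6364 = 156.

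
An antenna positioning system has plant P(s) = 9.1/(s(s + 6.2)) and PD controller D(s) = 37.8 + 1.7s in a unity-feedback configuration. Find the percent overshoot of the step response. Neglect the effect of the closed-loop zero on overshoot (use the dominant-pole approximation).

Forward path: (37.8 + 1.7s)·9.1/(s(s+6.2)). The closed-loop characteristic equation is s² + (6.2 + 9.1·1.7)s + 9.1·37.8 = 0.
That is s² + 21.67s + 344 = 0, so ω_n = 18.55 rad/s and ζ = 21.67/(2·18.55) = 0.5842.
%OS = 100·exp(−πζ/√(1−ζ²)) = 10.4%.

10.4%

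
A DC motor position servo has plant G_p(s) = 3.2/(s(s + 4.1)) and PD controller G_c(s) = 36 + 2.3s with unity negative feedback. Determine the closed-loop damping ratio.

Forward path: (36 + 2.3s)·3.2/(s(s+4.1)). The closed-loop characteristic equation is s² + (4.1 + 3.2·2.3)s + 3.2·36 = 0.
That is s² + 11.46s + 115.2 = 0, so ω_n = 10.73 rad/s and ζ = 11.46/(2·10.73) = 0.5339.

ζ = 0.534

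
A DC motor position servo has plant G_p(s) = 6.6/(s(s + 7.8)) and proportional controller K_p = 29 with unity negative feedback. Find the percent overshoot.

39.7%

From 1 + K_pG_p(s) = 0: s² + 7.8s + 191.4 = 0 ⇒ ω_n = 13.83, ζ = 0.2819.
%OS = 100·exp(−πζ/√(1−ζ²)) = 100·exp(−π·0.2819/√0.9205) = 39.7%.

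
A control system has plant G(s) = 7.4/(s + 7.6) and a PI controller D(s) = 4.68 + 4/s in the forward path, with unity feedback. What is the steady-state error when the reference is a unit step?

The open loop D(s)G(s) has a pole at the origin (type 1), so the static position error constant is infinite and e_ss = 1/(1+∞) = 0.

0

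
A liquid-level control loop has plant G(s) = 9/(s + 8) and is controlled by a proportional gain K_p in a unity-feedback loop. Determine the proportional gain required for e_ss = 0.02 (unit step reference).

K_p = 43.6

The loop is type 0, so e_ss(step) = 1/(1 + K_pos) with K_pos = K_p·G(0).
G(0) = 1.125. Require 1/(1 + K_p·1.125) = 0.02, so 1 + 1.125·K_p = 50.
K_p = (50 − 1)/1.125 = 43.6.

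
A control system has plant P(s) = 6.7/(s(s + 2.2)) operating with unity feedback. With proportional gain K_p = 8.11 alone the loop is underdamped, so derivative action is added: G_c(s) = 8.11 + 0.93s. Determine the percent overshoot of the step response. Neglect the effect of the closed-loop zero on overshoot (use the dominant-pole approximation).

11.2%

Forward path: (8.11 + 0.93s)·6.7/(s(s+2.2)). The closed-loop characteristic equation is s² + (2.2 + 6.7·0.93)s + 6.7·8.11 = 0.
That is s² + 8.431s + 54.34 = 0, so ω_n = 7.371 rad/s and ζ = 8.431/(2·7.371) = 0.5719.
%OS = 100·exp(−πζ/√(1−ζ²)) = 11.2%.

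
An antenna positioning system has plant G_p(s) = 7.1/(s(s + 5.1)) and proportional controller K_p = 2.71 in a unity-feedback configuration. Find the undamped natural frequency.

ω_n = 4.39 rad/s

With unity feedback the closed-loop characteristic equation is s² + 5.1s + 2.71·7.1 = s² + 5.1s + 19.24 = 0.
So ω_n² = 19.24 ⇒ ω_n = 4.386 rad/s, and ζ = 5.1/(2ω_n) = 0.581.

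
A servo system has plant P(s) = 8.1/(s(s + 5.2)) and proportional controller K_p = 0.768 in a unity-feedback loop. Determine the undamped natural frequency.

ω_n = 2.49 rad/s

1 + K_p·P(s) = 0 gives s² + 5.2s + 6.221 = 0.
So ω_n² = 6.221 ⇒ ω_n = 2.494 rad/s, and ζ = 5.2/(2ω_n) = 1.04.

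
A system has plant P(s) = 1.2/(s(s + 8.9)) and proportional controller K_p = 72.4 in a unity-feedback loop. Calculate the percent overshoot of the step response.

Closed-loop characteristic equation: s² + 8.9s + 86.88 = 0, so ω_n = 9.321 rad/s and ζ = 8.9/(2·9.321) = 0.4774.
%OS = 100·exp(−πζ/√(1−ζ²)) = 100·exp(−π·0.4774/√0.7721) = 18.1%.

18.1%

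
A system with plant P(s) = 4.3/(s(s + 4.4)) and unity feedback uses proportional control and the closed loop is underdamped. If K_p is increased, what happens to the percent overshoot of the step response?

increase

ζ = 4.4/(2√(4.3K_p)) decreases as K_p grows; lower damping means more overshoot.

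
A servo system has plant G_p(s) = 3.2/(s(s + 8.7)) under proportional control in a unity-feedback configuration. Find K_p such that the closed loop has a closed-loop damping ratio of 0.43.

K_p = 32

Closed-loop characteristic equation: s² + 8.7s + K_p·3.2 = 0.
So ω_n = √(3.2K_p) and 2ζω_n = 8.7, giving ζ = 8.7/(2√(3.2K_p)).
Setting ζ = 0.43: √(3.2K_p) = 8.7/(2·0.43) = 10.12, so K_p = 102.3/3.2 = 32.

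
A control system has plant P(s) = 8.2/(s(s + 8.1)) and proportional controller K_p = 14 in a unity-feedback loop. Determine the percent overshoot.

27.7%

Closed-loop characteristic equation: s² + 8.1s + 114.8 = 0, so ω_n = 10.71 rad/s and ζ = 8.1/(2·10.71) = 0.378.
%OS = 100·exp(−πζ/√(1−ζ²)) = 100·exp(−π·0.378/√0.8571) = 27.7%.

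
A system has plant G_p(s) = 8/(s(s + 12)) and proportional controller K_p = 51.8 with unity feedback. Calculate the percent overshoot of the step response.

37.9%

Closed-loop characteristic equation: s² + 12s + 414.4 = 0, so ω_n = 20.36 rad/s and ζ = 12/(2·20.36) = 0.2947.
%OS = 100·exp(−πζ/√(1−ζ²)) = 100·exp(−π·0.2947/√0.9131) = 37.9%.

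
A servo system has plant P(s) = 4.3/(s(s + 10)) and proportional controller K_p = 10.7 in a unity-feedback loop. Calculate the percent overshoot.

Closed-loop characteristic equation: s² + 10s + 46.01 = 0, so ω_n = 6.783 rad/s and ζ = 10/(2·6.783) = 0.7371.
%OS = 100·exp(−πζ/√(1−ζ²)) = 100·exp(−π·0.7371/√0.4566) = 3.25%.

3.25%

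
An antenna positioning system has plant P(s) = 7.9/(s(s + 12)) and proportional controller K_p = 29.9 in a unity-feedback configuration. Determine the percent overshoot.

Closed-loop characteristic equation: s² + 12s + 236.2 = 0, so ω_n = 15.37 rad/s and ζ = 12/(2·15.37) = 0.3904.
%OS = 100·exp(−πζ/√(1−ζ²)) = 100·exp(−π·0.3904/√0.8476) = 26.4%.

26.4%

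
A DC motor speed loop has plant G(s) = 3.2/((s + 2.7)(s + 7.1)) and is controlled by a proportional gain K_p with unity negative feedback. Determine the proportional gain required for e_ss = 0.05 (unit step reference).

K_p = 114

For a type-0 loop with proportional control, e_ss = 1/(1 + K_p·G(0)).
G(0) = 0.1669. Require 1/(1 + K_p·0.1669) = 0.05, so 1 + 0.1669·K_p = 20.
K_p = (20 − 1)/0.1669 = 114.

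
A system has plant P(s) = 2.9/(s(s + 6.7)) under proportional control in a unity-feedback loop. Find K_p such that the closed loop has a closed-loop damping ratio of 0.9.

Closed-loop characteristic equation: s² + 6.7s + K_p·2.9 = 0.
So ω_n = √(2.9K_p) and 2ζω_n = 6.7, giving ζ = 6.7/(2√(2.9K_p)).
Setting ζ = 0.9: √(2.9K_p) = 6.7/(2·0.9) = 3.722, so K_p = 13.85/2.9 = 4.78.

K_p = 4.78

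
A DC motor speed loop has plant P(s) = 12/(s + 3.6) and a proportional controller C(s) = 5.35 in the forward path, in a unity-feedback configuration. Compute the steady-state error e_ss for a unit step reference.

The loop is type 0. Static position error constant K_pos = C(0)·P(0) = 5.35·3.333 = 17.83.
Steady-state error to a unit step: e_ss = 1/(1+K_pos) = 1/18.83 = 0.0531.

0.0531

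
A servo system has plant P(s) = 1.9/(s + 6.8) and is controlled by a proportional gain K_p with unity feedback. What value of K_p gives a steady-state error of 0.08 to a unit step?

K_p = 41.2

For a type-0 loop with proportional control, e_ss = 1/(1 + K_p·P(0)).
P(0) = 0.2794. Require 1/(1 + K_p·0.2794) = 0.08, so 1 + 0.2794·K_p = 12.5.
K_p = (12.5 − 1)/0.2794 = 41.2.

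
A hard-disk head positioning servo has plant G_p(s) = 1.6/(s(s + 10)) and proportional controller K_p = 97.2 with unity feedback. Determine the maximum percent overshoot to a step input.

From 1 + K_pG_p(s) = 0: s² + 10s + 155.5 = 0 ⇒ ω_n = 12.47, ζ = 0.4009.
%OS = 100·exp(−πζ/√(1−ζ²)) = 100·exp(−π·0.4009/√0.8392) = 25.3%.

25.3%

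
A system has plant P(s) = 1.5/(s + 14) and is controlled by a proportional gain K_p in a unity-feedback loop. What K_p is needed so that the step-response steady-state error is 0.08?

K_p = 107

Steady-state error for a unit step on this type-0 loop is 1/(1 + K_p·P(0)).
P(0) = 0.1071. Require 1/(1 + K_p·0.1071) = 0.08, so 1 + 0.1071·K_p = 12.5.
K_p = (12.5 − 1)/0.1071 = 107.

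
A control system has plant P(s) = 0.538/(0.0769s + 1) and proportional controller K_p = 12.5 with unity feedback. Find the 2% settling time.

Closed loop: T(s) = K_p·P/(1+K_p·P) = 6.725/(0.0769s + 1 + 6.725), with pole at s = −(1 + 6.725)/0.0769 = −100.5.
τ = 1/100.5 = 0.009955 s, so 2% settling time ≈ 4τ = 0.0398 s.

T_s ≈ 0.0398 s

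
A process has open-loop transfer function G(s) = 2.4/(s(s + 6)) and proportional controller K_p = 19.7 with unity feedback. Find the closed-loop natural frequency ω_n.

With unity feedback the closed-loop characteristic equation is s² + 6s + 19.7·2.4 = s² + 6s + 47.28 = 0.
So ω_n² = 47.28 ⇒ ω_n = 6.876 rad/s, and ζ = 6/(2ω_n) = 0.436.

ω_n = 6.88 rad/s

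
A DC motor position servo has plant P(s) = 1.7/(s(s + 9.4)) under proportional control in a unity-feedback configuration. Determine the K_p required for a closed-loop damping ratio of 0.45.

Closed-loop characteristic equation: s² + 9.4s + K_p·1.7 = 0.
So ω_n = √(1.7K_p) and 2ζω_n = 9.4, giving ζ = 9.4/(2√(1.7K_p)).
Setting ζ = 0.45: √(1.7K_p) = 9.4/(2·0.45) = 10.44, so K_p = 109.1/1.7 = 64.2.

K_p = 64.2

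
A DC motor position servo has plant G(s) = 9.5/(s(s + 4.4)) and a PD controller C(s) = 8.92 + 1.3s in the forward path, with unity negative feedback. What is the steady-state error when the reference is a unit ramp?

The loop has one pole at the origin (type 1). Velocity error constant K_v = lim_{s→0} s·C(s)G(s) = 8.92·9.5/4.4 = 19.26.
Steady-state error to a unit ramp: e_ss = 1/K_v = 0.0519.

0.0519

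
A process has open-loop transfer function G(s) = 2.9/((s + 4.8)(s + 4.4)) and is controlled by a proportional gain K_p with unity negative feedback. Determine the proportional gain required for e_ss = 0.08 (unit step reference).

K_p = 83.8

For a type-0 loop with proportional control, e_ss = 1/(1 + K_p·G(0)).
G(0) = 0.1373. Require 1/(1 + K_p·0.1373) = 0.08, so 1 + 0.1373·K_p = 12.5.
K_p = (12.5 − 1)/0.1373 = 83.8.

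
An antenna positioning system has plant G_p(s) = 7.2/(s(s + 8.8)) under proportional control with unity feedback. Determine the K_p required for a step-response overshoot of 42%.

From %OS = 100·exp(−πζ/√(1−ζ²)) = 42%, ζ = −ln(0.42)/√(π²+ln²(0.42)) = 0.2662.
Characteristic equation s² + 8.8s + 7.2K_p = 0 gives ζ = 8.8/(2√(7.2K_p)).
Setting ζ = 0.2662: √(7.2K_p) = 8.8/(2·0.2662) = 16.53, so K_p = 273.3/7.2 = 38.

K_p = 38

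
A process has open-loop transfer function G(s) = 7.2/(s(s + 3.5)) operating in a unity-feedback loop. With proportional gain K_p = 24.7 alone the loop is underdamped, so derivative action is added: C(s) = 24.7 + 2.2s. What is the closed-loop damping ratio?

Forward path: (24.7 + 2.2s)·7.2/(s(s+3.5)). The closed-loop characteristic equation is s² + (3.5 + 7.2·2.2)s + 7.2·24.7 = 0.
That is s² + 19.34s + 177.8 = 0, so ω_n = 13.34 rad/s and ζ = 19.34/(2·13.34) = 0.7251.

ζ = 0.725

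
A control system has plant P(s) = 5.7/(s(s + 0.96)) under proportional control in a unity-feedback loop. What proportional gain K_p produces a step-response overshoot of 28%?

K_p = 0.287

From %OS = 100·exp(−πζ/√(1−ζ²)) = 28%, ζ = −ln(0.28)/√(π²+ln²(0.28)) = 0.3755.
Characteristic equation s² + 0.96s + 5.7K_p = 0 gives ζ = 0.96/(2√(5.7K_p)).
Setting ζ = 0.3755: √(5.7K_p) = 0.96/(2·0.3755) = 1.278, so K_p = 1.634/5.7 = 0.287.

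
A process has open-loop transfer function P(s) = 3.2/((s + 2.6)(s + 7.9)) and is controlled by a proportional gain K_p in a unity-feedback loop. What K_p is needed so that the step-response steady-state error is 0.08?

Steady-state error for a unit step on this type-0 loop is 1/(1 + K_p·P(0)).
P(0) = 0.1558. Require 1/(1 + K_p·0.1558) = 0.08, so 1 + 0.1558·K_p = 12.5.
K_p = (12.5 − 1)/0.1558 = 73.8.

K_p = 73.8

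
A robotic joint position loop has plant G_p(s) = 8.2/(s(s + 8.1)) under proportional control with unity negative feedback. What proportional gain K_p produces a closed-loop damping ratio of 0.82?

Closed-loop characteristic equation: s² + 8.1s + K_p·8.2 = 0.
So ω_n = √(8.2K_p) and 2ζω_n = 8.1, giving ζ = 8.1/(2√(8.2K_p)).
Setting ζ = 0.82: √(8.2K_p) = 8.1/(2·0.82) = 4.939, so K_p = 24.39/8.2 = 2.97.

K_p = 2.97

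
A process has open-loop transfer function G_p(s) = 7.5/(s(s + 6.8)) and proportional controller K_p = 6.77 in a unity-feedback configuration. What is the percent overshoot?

18.2%

From 1 + K_pG_p(s) = 0: s² + 6.8s + 50.77 = 0 ⇒ ω_n = 7.126, ζ = 0.4771.
%OS = 100·exp(−πζ/√(1−ζ²)) = 100·exp(−π·0.4771/√0.7723) = 18.2%.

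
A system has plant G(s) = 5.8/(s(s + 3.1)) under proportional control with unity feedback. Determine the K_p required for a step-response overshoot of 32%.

K_p = 3.56

From %OS = 100·exp(−πζ/√(1−ζ²)) = 32%, ζ = −ln(0.32)/√(π²+ln²(0.32)) = 0.341.
Characteristic equation s² + 3.1s + 5.8K_p = 0 gives ζ = 3.1/(2√(5.8K_p)).
Setting ζ = 0.341: √(5.8K_p) = 3.1/(2·0.341) = 4.546, so K_p = 20.67/5.8 = 3.56.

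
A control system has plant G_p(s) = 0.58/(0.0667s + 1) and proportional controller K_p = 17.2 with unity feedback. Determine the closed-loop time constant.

Closed loop: T(s) = K_p·G_p/(1+K_p·G_p) = 9.976/(0.0667s + 1 + 9.976), with pole at s = −(1 + 9.976)/0.0667 = −164.6.
Closed-loop time constant τ = 1/164.6 = 0.00608 s.

τ = 0.00608 s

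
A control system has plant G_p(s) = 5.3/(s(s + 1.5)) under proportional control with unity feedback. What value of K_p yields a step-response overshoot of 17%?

From %OS = 100·exp(−πζ/√(1−ζ²)) = 17%, ζ = −ln(0.17)/√(π²+ln²(0.17)) = 0.4913.
Characteristic equation s² + 1.5s + 5.3K_p = 0 gives ζ = 1.5/(2√(5.3K_p)).
Setting ζ = 0.4913: √(5.3K_p) = 1.5/(2·0.4913) = 1.527, so K_p = 2.331/5.3 = 0.44.

K_p = 0.44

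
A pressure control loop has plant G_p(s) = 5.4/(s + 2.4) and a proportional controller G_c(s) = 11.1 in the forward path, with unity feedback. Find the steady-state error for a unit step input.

0.0385

The loop is type 0. Static position error constant K_pos = G_c(0)·G_p(0) = 11.1·2.25 = 24.98.
Steady-state error to a unit step: e_ss = 1/(1+K_pos) = 1/25.98 = 0.0385.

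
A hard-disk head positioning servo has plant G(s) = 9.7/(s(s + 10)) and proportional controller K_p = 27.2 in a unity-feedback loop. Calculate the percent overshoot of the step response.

The closed-loop denominator s² + 10s + 263.8 gives ω_n = √263.8 = 16.24 and ζ = 10/(2ω_n) = 0.3078.
%OS = 100·exp(−πζ/√(1−ζ²)) = 100·exp(−π·0.3078/√0.9052) = 36.2%.

36.2%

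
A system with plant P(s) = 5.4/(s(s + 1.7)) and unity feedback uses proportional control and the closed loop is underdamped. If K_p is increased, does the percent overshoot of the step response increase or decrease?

ζ = 1.7/(2√(5.4K_p)) decreases as K_p grows; lower damping means more overshoot.

increase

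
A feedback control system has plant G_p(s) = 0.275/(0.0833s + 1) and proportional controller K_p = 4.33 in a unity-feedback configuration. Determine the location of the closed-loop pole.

s = -26.3

Closed loop: T(s) = K_p·G_p/(1+K_p·G_p) = 1.191/(0.0833s + 1 + 1.191), with pole at s = −(1 + 1.191)/0.0833 = −26.3.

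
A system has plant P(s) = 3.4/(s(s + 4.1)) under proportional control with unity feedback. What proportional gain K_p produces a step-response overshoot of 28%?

K_p = 8.76

From %OS = 100·exp(−πζ/√(1−ζ²)) = 28%, ζ = −ln(0.28)/√(π²+ln²(0.28)) = 0.3755.
Characteristic equation s² + 4.1s + 3.4K_p = 0 gives ζ = 4.1/(2√(3.4K_p)).
Setting ζ = 0.3755: √(3.4K_p) = 4.1/(2·0.3755) = 5.459, so K_p = 29.8/3.4 = 8.76.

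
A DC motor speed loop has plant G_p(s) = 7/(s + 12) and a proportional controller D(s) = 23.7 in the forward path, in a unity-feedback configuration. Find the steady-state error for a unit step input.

0.0675

The loop is type 0. Static position error constant K_pos = D(0)·G_p(0) = 23.7·0.5833 = 13.83.
Steady-state error to a unit step: e_ss = 1/(1+K_pos) = 1/14.83 = 0.0675.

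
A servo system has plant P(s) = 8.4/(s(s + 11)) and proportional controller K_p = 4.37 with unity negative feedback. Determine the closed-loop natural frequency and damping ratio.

1 + K_p·P(s) = 0 gives s² + 11s + 36.71 = 0.
Matching s² + 2ζω_n s + ω_n²: ω_n = √36.71 = 6.059 rad/s and 2ζω_n = 11, so ζ = 11/(2·6.059) = 0.908.

ω_n = 6.06 rad/s, ζ = 0.908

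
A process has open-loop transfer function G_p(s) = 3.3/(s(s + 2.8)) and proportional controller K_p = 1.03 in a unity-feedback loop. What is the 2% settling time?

The closed-loop denominator s² + 2.8s + 3.399 gives ω_n = √3.399 = 1.844 and ζ = 2.8/(2ω_n) = 0.7594.
2% settling time T_s ≈ 4/(ζω_n) = 4/1.4 = 2.86 s.

T_s ≈ 2.86 s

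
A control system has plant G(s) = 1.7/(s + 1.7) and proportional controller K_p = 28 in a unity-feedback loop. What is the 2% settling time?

T_s ≈ 0.0811 s

Closed-loop transfer function: T(s) = K_p·G(s)/(1 + K_p·G(s)) = 47.6/(s + 1.7 + 47.6) = 47.6/(s + 49.3).
Time constant τ = 1/49.3 = 0.02028 s, so the 2% settling time is about 4τ = 0.0811 s.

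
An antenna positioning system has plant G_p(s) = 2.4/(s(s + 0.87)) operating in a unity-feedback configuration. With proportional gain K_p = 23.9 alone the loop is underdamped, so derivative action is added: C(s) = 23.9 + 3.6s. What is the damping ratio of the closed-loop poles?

ζ = 0.628

Forward path: (23.9 + 3.6s)·2.4/(s(s+0.87)). The closed-loop characteristic equation is s² + (0.87 + 2.4·3.6)s + 2.4·23.9 = 0.
That is s² + 9.51s + 57.36 = 0, so ω_n = 7.574 rad/s and ζ = 9.51/(2·7.574) = 0.6278.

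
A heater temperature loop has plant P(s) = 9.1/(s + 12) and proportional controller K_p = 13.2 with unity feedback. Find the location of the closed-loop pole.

s = -132.1

Closed-loop transfer function: T(s) = K_p·P(s)/(1 + K_p·P(s)) = 120.1/(s + 12 + 120.1) = 120.1/(s + 132.1).
The closed-loop pole is at s = −132.1.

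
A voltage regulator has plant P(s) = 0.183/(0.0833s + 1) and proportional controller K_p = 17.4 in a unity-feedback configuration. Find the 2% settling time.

T_s ≈ 0.0796 s

Closed loop: T(s) = K_p·P/(1+K_p·P) = 3.184/(0.0833s + 1 + 3.184), with pole at s = −(1 + 3.184)/0.0833 = −50.23.
τ = 1/50.23 = 0.01991 s, so 2% settling time ≈ 4τ = 0.0796 s.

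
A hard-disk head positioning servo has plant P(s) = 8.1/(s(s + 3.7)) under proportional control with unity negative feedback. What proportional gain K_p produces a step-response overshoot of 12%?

K_p = 1.35

From %OS = 100·exp(−πζ/√(1−ζ²)) = 12%, ζ = −ln(0.12)/√(π²+ln²(0.12)) = 0.5594.
Characteristic equation s² + 3.7s + 8.1K_p = 0 gives ζ = 3.7/(2√(8.1K_p)).
Setting ζ = 0.5594: √(8.1K_p) = 3.7/(2·0.5594) = 3.307, so K_p = 10.94/8.1 = 1.35.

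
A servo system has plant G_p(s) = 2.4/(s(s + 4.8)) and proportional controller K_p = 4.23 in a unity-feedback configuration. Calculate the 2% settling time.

T_s ≈ 1.67 s

Closed-loop characteristic equation: s² + 4.8s + 10.15 = 0, so ω_n = 3.186 rad/s and ζ = 4.8/(2·3.186) = 0.7532.
2% settling time T_s ≈ 4/(ζω_n) = 4/2.4 = 1.67 s.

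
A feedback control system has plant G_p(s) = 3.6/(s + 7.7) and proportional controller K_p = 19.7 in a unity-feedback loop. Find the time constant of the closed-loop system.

Closed-loop transfer function: T(s) = K_p·G_p(s)/(1 + K_p·G_p(s)) = 70.92/(s + 7.7 + 70.92) = 70.92/(s + 78.62).
Time constant τ = 1/78.62 = 0.0127 s.

τ = 0.0127 s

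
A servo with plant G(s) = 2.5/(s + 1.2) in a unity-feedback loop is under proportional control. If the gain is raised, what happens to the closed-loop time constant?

decrease

The closed-loop bandwidth 1.2+K_p·2.5 grows with K_p, so τ shrinks.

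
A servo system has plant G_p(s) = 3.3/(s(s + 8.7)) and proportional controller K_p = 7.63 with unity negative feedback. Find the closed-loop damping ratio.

With unity feedback the closed-loop characteristic equation is s² + 8.7s + 7.63·3.3 = s² + 8.7s + 25.18 = 0.
So ω_n² = 25.18 ⇒ ω_n = 5.018 rad/s, and ζ = 8.7/(2ω_n) = 0.867.

ζ = 0.867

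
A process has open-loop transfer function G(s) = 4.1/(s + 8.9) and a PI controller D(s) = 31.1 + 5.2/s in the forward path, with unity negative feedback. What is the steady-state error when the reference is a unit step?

0

The open loop D(s)G(s) has a pole at the origin (type 1), so the static position error constant is infinite and e_ss = 1/(1+∞) = 0.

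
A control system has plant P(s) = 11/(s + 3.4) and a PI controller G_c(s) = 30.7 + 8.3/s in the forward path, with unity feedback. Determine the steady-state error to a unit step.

The open loop G_c(s)P(s) has a pole at the origin (type 1), so the static position error constant is infinite and e_ss = 1/(1+∞) = 0.

0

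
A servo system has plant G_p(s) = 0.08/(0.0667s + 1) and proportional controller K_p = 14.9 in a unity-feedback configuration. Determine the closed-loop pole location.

s = -32.86

Closed loop: T(s) = K_p·G_p/(1+K_p·G_p) = 1.192/(0.0667s + 1 + 1.192), with pole at s = −(1 + 1.192)/0.0667 = −32.86.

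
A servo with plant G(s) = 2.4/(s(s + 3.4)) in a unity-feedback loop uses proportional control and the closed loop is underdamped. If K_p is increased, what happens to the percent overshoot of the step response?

increase

ζ = 3.4/(2√(2.4K_p)) decreases as K_p grows; lower damping means more overshoot.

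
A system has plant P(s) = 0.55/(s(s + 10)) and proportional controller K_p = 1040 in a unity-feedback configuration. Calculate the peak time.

T_p = 0.134 s

Closed-loop characteristic equation: s² + 10s + 572 = 0, so ω_n = 23.92 rad/s and ζ = 10/(2·23.92) = 0.2091.
Damped frequency ω_d = ω_n√(1−ζ²) = 23.39 rad/s, so peak time T_p = π/ω_d = 0.134 s.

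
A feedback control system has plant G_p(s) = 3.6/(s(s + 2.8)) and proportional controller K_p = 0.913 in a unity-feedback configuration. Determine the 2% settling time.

The closed-loop denominator s² + 2.8s + 3.287 gives ω_n = √3.287 = 1.813 and ζ = 2.8/(2ω_n) = 0.7722.
2% settling time T_s ≈ 4/(ζω_n) = 4/1.4 = 2.86 s.

T_s ≈ 2.86 s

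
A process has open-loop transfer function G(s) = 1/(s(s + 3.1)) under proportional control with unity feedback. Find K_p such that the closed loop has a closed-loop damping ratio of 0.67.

K_p = 5.35

Closed-loop characteristic equation: s² + 3.1s + K_p·1 = 0.
So ω_n = √(1K_p) and 2ζω_n = 3.1, giving ζ = 3.1/(2√(1K_p)).
Setting ζ = 0.67: √(1K_p) = 3.1/(2·0.67) = 2.313, so K_p = 5.352/1 = 5.35.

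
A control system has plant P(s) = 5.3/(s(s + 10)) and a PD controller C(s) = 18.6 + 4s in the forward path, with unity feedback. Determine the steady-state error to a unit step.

The open loop C(s)P(s) has a pole at the origin (type 1), so the static position error constant is infinite and e_ss = 1/(1+∞) = 0.

0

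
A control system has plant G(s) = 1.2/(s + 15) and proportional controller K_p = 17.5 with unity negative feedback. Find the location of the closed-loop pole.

Closed-loop transfer function: T(s) = K_p·G(s)/(1 + K_p·G(s)) = 21/(s + 15 + 21) = 21/(s + 36).
The closed-loop pole is at s = −36.

s = -36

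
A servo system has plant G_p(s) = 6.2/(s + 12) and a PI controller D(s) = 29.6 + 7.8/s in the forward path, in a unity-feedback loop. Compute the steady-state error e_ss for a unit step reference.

The open loop D(s)G_p(s) has a pole at the origin (type 1), so the static position error constant is infinite and e_ss = 1/(1+∞) = 0.

0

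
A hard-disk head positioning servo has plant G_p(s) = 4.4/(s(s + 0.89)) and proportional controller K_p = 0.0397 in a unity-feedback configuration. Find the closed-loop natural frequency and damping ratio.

With unity feedback the closed-loop characteristic equation is s² + 0.89s + 0.0397·4.4 = s² + 0.89s + 0.1747 = 0.
Matching s² + 2ζω_n s + ω_n²: ω_n = √0.1747 = 0.4179 rad/s and 2ζω_n = 0.89, so ζ = 0.89/(2·0.4179) = 1.06.

ω_n = 0.418 rad/s, ζ = 1.06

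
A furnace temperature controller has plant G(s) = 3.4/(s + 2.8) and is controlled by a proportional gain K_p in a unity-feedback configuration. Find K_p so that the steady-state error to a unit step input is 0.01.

Steady-state error for a unit step on this type-0 loop is 1/(1 + K_p·G(0)).
G(0) = 1.214. Require 1/(1 + K_p·1.214) = 0.01, so 1 + 1.214·K_p = 100.
K_p = (100 − 1)/1.214 = 81.5.

K_p = 81.5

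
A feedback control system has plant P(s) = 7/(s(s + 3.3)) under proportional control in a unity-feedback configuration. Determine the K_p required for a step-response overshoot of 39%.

K_p = 4.72

From %OS = 100·exp(−πζ/√(1−ζ²)) = 39%, ζ = −ln(0.39)/√(π²+ln²(0.39)) = 0.2871.
Characteristic equation s² + 3.3s + 7K_p = 0 gives ζ = 3.3/(2√(7K_p)).
Setting ζ = 0.2871: √(7K_p) = 3.3/(2·0.2871) = 5.747, so K_p = 33.03/7 = 4.72.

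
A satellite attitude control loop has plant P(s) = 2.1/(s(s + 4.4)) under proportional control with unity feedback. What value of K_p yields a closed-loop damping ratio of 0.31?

Closed-loop characteristic equation: s² + 4.4s + K_p·2.1 = 0.
So ω_n = √(2.1K_p) and 2ζω_n = 4.4, giving ζ = 4.4/(2√(2.1K_p)).
Setting ζ = 0.31: √(2.1K_p) = 4.4/(2·0.31) = 7.097, so K_p = 50.36/2.1 = 24.

K_p = 24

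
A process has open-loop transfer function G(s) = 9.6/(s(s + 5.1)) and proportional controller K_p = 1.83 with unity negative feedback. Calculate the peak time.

The closed-loop denominator s² + 5.1s + 17.57 gives ω_n = √17.57 = 4.191 and ζ = 5.1/(2ω_n) = 0.6084.
Damped frequency ω_d = ω_n√(1−ζ²) = 3.326 rad/s, so peak time T_p = π/ω_d = 0.944 s.

T_p = 0.944 s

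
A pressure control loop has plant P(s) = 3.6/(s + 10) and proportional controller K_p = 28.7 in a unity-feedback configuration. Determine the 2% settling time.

T_s ≈ 0.0353 s

Closed-loop transfer function: T(s) = K_p·P(s)/(1 + K_p·P(s)) = 103.3/(s + 10 + 103.3) = 103.3/(s + 113.3).
Time constant τ = 1/113.3 = 0.008825 s, so the 2% settling time is about 4τ = 0.0353 s.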